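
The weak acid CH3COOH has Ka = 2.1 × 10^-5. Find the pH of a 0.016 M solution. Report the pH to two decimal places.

CH3COOH ⇌ CH3COO- + H+
Ka = x²/(0.016 − x) = 2.1 × 10^-5
Neglecting x in the denominator: x = √(2.1 × 10^-5 × 0.016) = 5.80 × 10^-4 M
Check: 3.6% ionized — well under 5%, approximation valid.
pH = −log[H+] = −log(5.80 × 10^-4) = 3.24

pH = 3.24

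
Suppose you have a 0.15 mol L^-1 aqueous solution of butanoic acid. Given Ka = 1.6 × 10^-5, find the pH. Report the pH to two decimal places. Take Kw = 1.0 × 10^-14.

CH3(CH2)2COOH ⇌ CH3(CH2)2COO- + H+
Ka = x²/(0.15 − x) = 1.6 × 10^-5
Assume x ≪ 0.15: x ≈ √(1.6 × 10^-5 × 0.15) = 1.55 × 10^-3 M
pH = −log[H+] = −log(1.55 × 10^-3) = 2.81

pH = 2.81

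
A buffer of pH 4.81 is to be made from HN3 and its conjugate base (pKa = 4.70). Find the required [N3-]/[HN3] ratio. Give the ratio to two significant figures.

pH = pKa + log(r) ⇒ log(r) = 4.81 − 4.70 = +0.11
r = [N3-]/[HN3] = 10^(+0.11) = 1.29

ratio = 1.3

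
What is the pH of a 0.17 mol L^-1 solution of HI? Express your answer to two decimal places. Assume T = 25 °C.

pH = 0.77

HI is a strong acid and dissociates completely, so [H+] = 0.17 M.
pH = -log(0.17) = 0.77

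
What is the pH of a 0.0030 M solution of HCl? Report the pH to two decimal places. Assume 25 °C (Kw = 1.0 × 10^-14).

pH = 2.52

HCl is a strong acid and dissociates completely, so [H+] = 0.0030 M.
pH = -log(0.003) = 2.52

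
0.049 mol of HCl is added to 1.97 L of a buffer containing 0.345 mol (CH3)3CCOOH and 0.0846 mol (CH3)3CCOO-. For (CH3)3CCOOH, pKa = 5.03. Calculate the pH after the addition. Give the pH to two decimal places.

pH = 3.99

Added H+ converts (CH3)3CCOO- to (CH3)3CCOOH: (CH3)3CCOOH → 0.394 mol, (CH3)3CCOO- → 0.0356 mol.
Henderson–Hasselbalch with mole ratio 0.0356/0.394: pH = 5.03 + (-1.044)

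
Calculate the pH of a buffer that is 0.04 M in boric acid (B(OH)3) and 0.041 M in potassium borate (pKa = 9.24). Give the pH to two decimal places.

pH = 9.25

Henderson–Hasselbalch: pH = pKa + log([B(OH)4-]/[B(OH)3]) = 9.24 + log(0.041/0.04)
pH = 9.24 + (+0.011) = 9.25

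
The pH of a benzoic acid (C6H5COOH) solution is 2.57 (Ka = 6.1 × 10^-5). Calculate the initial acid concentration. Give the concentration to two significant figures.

[H+] = 10^(-2.57) = 2.69 × 10^-3 M = x
Ka = x²/(C₀ − x) ⇒ C₀ = x + x²/Ka
C₀ = 2.69 × 10^-3 + (2.69 × 10^-3)²/(6.1 × 10^-5) = 1.21 × 10^-1 M

C₀ = 1.2 × 10^-1 M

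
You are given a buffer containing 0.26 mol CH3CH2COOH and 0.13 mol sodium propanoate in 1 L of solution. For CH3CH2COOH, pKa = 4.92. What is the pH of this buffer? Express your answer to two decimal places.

Using pH = pKa + log([base]/[acid]) with [base]/[acid] = 0.13/0.26:
pH = 4.92 + (-0.301) = 4.62

pH = 4.62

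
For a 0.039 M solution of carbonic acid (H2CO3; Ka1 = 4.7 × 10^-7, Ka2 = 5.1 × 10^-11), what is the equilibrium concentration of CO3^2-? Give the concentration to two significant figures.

5.1 × 10^-11 M

First ionization gives [H+] ≈ [HCO3-] = 1.35 × 10^-4 M.
Second step: Ka2 = [H+][CO3^2-]/[HCO3-] ≈ [CO3^2-] (since [H+] ≈ [HCO3-]).
So [CO3^2-] ≈ Ka2.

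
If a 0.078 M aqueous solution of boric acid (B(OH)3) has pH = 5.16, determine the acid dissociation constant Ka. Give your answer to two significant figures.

[H+] = 10^(-5.16) = 6.92 × 10^-6 M
At equilibrium [HA] = 0.078 − 6.92 × 10^-6 = 7.80 × 10^-2 M
Ka = [H+][A-]/[HA] = (6.92 × 10^-6)² / 7.80 × 10^-2 = 6.1 × 10^-10

Ka = 6.1 × 10^-10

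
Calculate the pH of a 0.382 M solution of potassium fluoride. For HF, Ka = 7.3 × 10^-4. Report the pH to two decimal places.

pH = 8.36

F- is the conjugate base of the weak acid HF.
Kb = Kw/Ka = 1.0×10^-14 / 7.3 × 10^-4 = 1.37 × 10^-11
Kb = [OH-]²/(0.382 − [OH-]) = 1.37 × 10^-11
Assume [OH-] ≪ 0.382: [OH-] ≈ √(1.37 × 10^-11 × 0.382) = 2.29 × 10^-6 M
([OH-]/C₀ = 0.0006% < 5%, so the approximation holds.)
pOH = 5.64, so pH = 14.00 − pOH = 8.36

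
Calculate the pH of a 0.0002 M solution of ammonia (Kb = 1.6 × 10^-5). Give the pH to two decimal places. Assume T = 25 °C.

pH = 9.69

NH3 + H2O ⇌ NH4+ + OH-
From the ICE table, Kb = [OH-]²/(0.0002 − [OH-]) = 1.6 × 10^-5.
The 5% rule fails; solving [OH-]² + Kb·[OH-] − Kb·C₀ = 0 exactly:
[OH-] = [−1.6e-05 + √(1.6e-05² + 1.28e-08)]/2 = 4.91 × 10^-5 M
pOH = 4.31, so pH = 14.00 − pOH = 9.69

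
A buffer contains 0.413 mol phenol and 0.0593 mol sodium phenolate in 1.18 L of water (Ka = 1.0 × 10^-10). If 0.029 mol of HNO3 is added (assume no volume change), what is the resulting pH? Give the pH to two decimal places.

Added H+ converts C6H5O- to C6H5OH: C6H5OH → 0.442 mol, C6H5O- → 0.0303 mol.
pKa = −log(1.0 × 10^-10) = 10.000
pH = pKa + log(n_C6H5O-/n_C6H5OH) = 10.000 + log(0.0303/0.442) = 10.000 + (-1.164)

pH = 8.84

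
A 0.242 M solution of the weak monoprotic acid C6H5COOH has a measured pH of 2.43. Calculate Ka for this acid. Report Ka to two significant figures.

[H+] = 10^(-2.43) = 3.72 × 10^-3 M
At equilibrium [HA] = 0.242 − 3.72 × 10^-3 = 2.38 × 10^-1 M
Ka = [H+][A-]/[HA] = (3.72 × 10^-3)² / 2.38 × 10^-1 = 5.8 × 10^-5

Ka = 5.8 × 10^-5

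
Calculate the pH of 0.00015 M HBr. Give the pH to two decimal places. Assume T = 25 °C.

pH = 3.82

HBr is a strong acid and dissociates completely, so [H+] = 0.00015 M.
pH = -log(0.00015) = 3.82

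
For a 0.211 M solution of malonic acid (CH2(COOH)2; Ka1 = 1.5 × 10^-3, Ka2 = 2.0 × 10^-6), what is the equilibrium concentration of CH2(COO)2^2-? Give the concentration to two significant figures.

First ionization gives [H+] ≈ [CH2(COOH)COO-] = 1.71 × 10^-2 M.
Second step: Ka2 = [H+][CH2(COO)2^2-]/[CH2(COOH)COO-] ≈ [CH2(COO)2^2-] (since [H+] ≈ [CH2(COOH)COO-]).
So [CH2(COO)2^2-] ≈ Ka2.

2.0 × 10^-6 M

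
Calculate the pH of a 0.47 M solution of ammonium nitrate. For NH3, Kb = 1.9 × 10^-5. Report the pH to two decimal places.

NH4+ is the conjugate acid of the weak base NH3.
Ka = Kw/Kb = 1.0×10^-14 / 1.9 × 10^-5 = 5.26 × 10^-10
Let x = [H+] at equilibrium. Ka = x²/(0.47 − x).
Neglecting x in the denominator: x = √(5.26 × 10^-10 × 0.47) = 1.57 × 10^-5 M
(x/C₀ = 0.0033% < 5%, so the approximation holds.)
pH = −log[H+] = −log(1.57 × 10^-5) = 4.80

pH = 4.80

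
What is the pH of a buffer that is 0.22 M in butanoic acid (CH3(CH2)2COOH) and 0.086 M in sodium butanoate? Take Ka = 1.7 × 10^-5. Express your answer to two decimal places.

pH = 4.36

pKa = −log(1.7 × 10^-5) = 4.770
pH = pKa + log([A⁻]/[HA]) = 4.770 + log(0.086/0.22)
pH = 4.770 + (-0.408) = 4.36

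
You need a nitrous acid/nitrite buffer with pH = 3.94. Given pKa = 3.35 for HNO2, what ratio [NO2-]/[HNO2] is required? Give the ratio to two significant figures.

pH = pKa + log(r) ⇒ log(r) = 3.94 − 3.35 = +0.59
r = [NO2-]/[HNO2] = 10^(+0.59) = 3.89

ratio = 3.9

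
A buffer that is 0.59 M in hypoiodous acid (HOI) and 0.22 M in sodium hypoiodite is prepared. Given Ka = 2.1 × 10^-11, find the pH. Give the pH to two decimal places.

pH = 10.25

pKa = −log(2.1 × 10^-11) = 10.678
pH = pKa + log([A⁻]/[HA]) = 10.678 + log(0.22/0.59)
pH = 10.678 + (-0.428) = 10.25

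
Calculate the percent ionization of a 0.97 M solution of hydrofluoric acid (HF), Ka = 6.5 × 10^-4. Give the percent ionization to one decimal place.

HF ⇌ F- + H+; let x = [H+] at equilibrium.
x ≈ √(Ka·C₀) = √(6.5 × 10^-4 × 0.97) = 2.51 × 10^-2 M
Fraction ionized = 2.51 × 10^-2 / 0.97 = 0.0259 → 2.6%

2.6%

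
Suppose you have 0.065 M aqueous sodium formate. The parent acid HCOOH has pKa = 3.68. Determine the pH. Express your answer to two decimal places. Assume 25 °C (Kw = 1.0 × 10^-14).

pH = 8.25

HCOO- is the conjugate base of the weak acid HCOOH.
Ka = 10^(−3.68) = 2.09 × 10^-4
Kb = Kw/Ka = 1.0×10^-14 / 2.09 × 10^-4 = 4.78 × 10^-11
Kb = [OH-]²/(0.065 − [OH-]) = 4.78 × 10^-11
Assume [OH-] ≪ 0.065: [OH-] ≈ √(4.78 × 10^-11 × 0.065) = 1.76 × 10^-6 M
Check: 0.0027% ionized — well under 5%, approximation valid.
pOH = −log(1.76 × 10^-6) = 5.75; pH = 14.00 − 5.75 = 8.25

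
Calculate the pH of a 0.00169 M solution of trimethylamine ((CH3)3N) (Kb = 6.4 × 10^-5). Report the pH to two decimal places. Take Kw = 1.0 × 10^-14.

(CH3)3N + H2O ⇌ (CH3)3NH+ + OH-
Kb = x²/(0.00169 − x) = 6.4 × 10^-5
x is not negligible relative to C₀; solve x² + 6.4e-05·x − 1.08e-07 = 0.
x = [−6.4e-05 + √(6.4e-05² + 4.33e-07)]/2 = 2.98 × 10^-4 M
pOH = 3.53, so pH = 14.00 − pOH = 10.47

pH = 10.47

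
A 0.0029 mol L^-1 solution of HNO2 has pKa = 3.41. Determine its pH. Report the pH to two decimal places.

pH = 3.05

HNO2 ⇌ NO2- + H+
Ka = 10^(−3.41) = 3.89 × 10^-4
From the ICE table, Ka = x²/(0.0029 − x) = 3.89 × 10^-4.
The 5% rule fails; solving x² + Ka·x − Ka·C₀ = 0 exactly:
x = (−Ka + √(Ka² + 4·Ka·C₀))/2 = 8.85 × 10^-4 M
pH = −log[H+] = −log(8.85 × 10^-4) = 3.05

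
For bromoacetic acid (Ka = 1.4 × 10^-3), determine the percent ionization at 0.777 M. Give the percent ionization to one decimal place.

4.2%

BrCH2COOH ⇌ BrCH2COO- + H+; let x = [H+] at equilibrium.
x ≈ √(Ka·C₀) = √(1.4 × 10^-3 × 0.777) = 3.30 × 10^-2 M
Fraction ionized = 3.30 × 10^-2 / 0.777 = 0.0425 → 4.2%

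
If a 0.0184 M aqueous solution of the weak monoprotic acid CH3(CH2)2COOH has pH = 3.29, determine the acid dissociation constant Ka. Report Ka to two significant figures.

Ka = 1.5 × 10^-5

[H+] = 10^(-3.29) = 5.13 × 10^-4 M
At equilibrium [HA] = 0.0184 − 5.13 × 10^-4 = 1.79 × 10^-2 M
Ka = [H+][A-]/[HA] = (5.13 × 10^-4)² / 1.79 × 10^-2 = 1.5 × 10^-5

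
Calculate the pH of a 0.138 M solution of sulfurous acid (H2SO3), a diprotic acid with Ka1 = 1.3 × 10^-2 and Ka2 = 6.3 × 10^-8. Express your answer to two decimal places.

pH = 1.44

Ka1 ≫ Ka2, so treat the first dissociation as the only significant source of H+.
Ka1 = x²/(0.138 − x) = 1.3 × 10^-2
Solving the quadratic: x = (−Ka1 + √(Ka1² + 4·Ka1·C₀))/2 = 3.64 × 10^-2 M
pH = −log(3.64 × 10^-2) = 1.44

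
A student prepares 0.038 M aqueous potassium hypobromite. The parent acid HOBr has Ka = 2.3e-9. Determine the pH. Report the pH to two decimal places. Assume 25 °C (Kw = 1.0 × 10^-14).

OBr- is the conjugate base of the weak acid HOBr.
Kb = Kw/Ka = 1.0×10^-14 / 2.3 × 10^-9 = 4.35 × 10^-6
From the ICE table, Kb = [OH-]²/(0.038 − [OH-]) = 4.35 × 10^-6.
Assume [OH-] ≪ 0.038: [OH-] ≈ √(4.35 × 10^-6 × 0.038) = 4.07 × 10^-4 M
Check: 1.1% ionized — well under 5%, approximation valid.
pOH = −log(4.07 × 10^-4) = 3.39; pH = 14.00 − 3.39 = 10.61

pH = 10.61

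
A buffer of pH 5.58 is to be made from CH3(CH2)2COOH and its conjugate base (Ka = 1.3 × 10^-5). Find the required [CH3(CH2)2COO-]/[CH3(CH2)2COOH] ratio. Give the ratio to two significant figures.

pKa = -log(1.3 × 10^-5) = 4.886
pH = pKa + log(r) ⇒ log(r) = 5.58 − 4.886 = +0.694
r = [CH3(CH2)2COO-]/[CH3(CH2)2COOH] = 10^(+0.694) = 4.94

ratio = 4.9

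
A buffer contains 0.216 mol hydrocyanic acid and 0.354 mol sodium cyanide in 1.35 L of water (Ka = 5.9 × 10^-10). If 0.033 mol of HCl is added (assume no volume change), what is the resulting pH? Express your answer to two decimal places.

After neutralization: n(HCN) = 0.249 mol, n(CN-) = 0.321 mol.
pKa = −log(5.9 × 10^-10) = 9.229
pH = pKa + log([A⁻]/[HA]) = 9.229 + log(0.321/0.249) = 9.229 +0.110

pH = 9.34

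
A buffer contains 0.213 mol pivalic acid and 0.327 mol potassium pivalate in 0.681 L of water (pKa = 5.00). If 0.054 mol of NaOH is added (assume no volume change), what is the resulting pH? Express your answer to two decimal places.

After neutralization: n((CH3)3CCOOH) = 0.159 mol, n((CH3)3CCOO-) = 0.381 mol.
pH = pKa + log(n_(CH3)3CCOO-/n_(CH3)3CCOOH) = 5.00 + log(0.381/0.159) = 5.00 + (+0.380)

pH = 5.38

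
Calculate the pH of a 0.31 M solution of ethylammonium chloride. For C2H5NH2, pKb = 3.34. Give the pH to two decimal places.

pH = 5.58

C2H5NH3+ is the conjugate acid of the weak base C2H5NH2.
Kb = 10^(−3.34) = 4.57 × 10^-4
Ka = Kw/Kb = 1.0×10^-14 / 4.57 × 10^-4 = 2.19 × 10^-11
From the ICE table, Ka = [H+]²/(0.31 − [H+]) = 2.19 × 10^-11.
Neglecting [H+] in the denominator: [H+] = √(2.19 × 10^-11 × 0.31) = 2.61 × 10^-6 M
([H+]/C₀ = 0.00084% < 5%, so the approximation holds.)
pH = −log(2.61 × 10^-6) = 5.58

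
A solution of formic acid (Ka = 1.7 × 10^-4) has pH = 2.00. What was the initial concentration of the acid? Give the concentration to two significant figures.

[H+] = 10^(-2.00) = 1.00 × 10^-2 M = x
Ka = x²/(C₀ − x) ⇒ C₀ = x + x²/Ka
C₀ = 1.00 × 10^-2 + (1.00 × 10^-2)²/(1.7 × 10^-4) = 5.98 × 10^-1 M

C₀ = 6.0 × 10^-1 M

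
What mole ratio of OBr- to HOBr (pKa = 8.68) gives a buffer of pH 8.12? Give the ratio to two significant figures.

pH = pKa + log(r) ⇒ log(r) = 8.12 − 8.68 = -0.56
r = [OBr-]/[HOBr] = 10^(-0.56) = 0.275

ratio = 0.28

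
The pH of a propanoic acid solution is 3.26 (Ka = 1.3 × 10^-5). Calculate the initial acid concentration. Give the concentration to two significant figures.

[H+] = 10^(-3.26) = 5.50 × 10^-4 M = x
Ka = x²/(C₀ − x) ⇒ C₀ = x + x²/Ka
C₀ = 5.50 × 10^-4 + (5.50 × 10^-4)²/(1.3 × 10^-5) = 2.38 × 10^-2 M

C₀ = 2.4 × 10^-2 M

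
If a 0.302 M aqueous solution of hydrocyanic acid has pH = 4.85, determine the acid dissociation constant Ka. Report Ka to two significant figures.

Ka = 6.6 × 10^-10

[H+] = 10^(-4.85) = 1.41 × 10^-5 M
At equilibrium [HA] = 0.302 − 1.41 × 10^-5 = 3.02 × 10^-1 M
Ka = [H+][A-]/[HA] = (1.41 × 10^-5)² / 3.02 × 10^-1 = 6.6 × 10^-10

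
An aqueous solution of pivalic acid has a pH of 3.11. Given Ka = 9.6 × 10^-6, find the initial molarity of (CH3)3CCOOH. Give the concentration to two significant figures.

[H+] = 10^(-3.11) = 7.76 × 10^-4 M = x
Ka = x²/(C₀ − x) ⇒ C₀ = x + x²/Ka
C₀ = 7.76 × 10^-4 + (7.76 × 10^-4)²/(9.6 × 10^-6) = 6.35 × 10^-2 M

C₀ = 6.4 × 10^-2 M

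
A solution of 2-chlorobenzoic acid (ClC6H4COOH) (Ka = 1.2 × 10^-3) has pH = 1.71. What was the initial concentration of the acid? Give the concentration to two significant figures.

[H+] = 10^(-1.71) = 1.95 × 10^-2 M = x
Ka = x²/(C₀ − x) ⇒ C₀ = x + x²/Ka
C₀ = 1.95 × 10^-2 + (1.95 × 10^-2)²/(1.2 × 10^-3) = 3.36 × 10^-1 M

C₀ = 3.4 × 10^-1 M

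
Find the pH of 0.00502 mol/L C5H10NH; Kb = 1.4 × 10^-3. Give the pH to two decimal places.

C5H10NH + H2O ⇌ C5H10NH2+ + OH-
Let x = [OH-] at equilibrium. Kb = x²/(0.00502 − x).
The 5% rule fails; solving x² + Kb·x − Kb·C₀ = 0 exactly:
x = [−0.0014 + √(0.0014² + 2.81e-05)]/2 = 2.04 × 10^-3 M
pOH = 2.69, so pH = 14.00 − pOH = 11.31

pH = 11.31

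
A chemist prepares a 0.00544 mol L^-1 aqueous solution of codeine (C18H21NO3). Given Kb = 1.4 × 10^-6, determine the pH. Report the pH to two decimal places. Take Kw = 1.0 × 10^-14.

C18H21NO3 + H2O ⇌ C18H22NO3+ + OH-
From the ICE table, Kb = [OH-]²/(0.00544 − [OH-]) = 1.4 × 10^-6.
Assume [OH-] ≪ 0.00544: [OH-] ≈ √(1.4 × 10^-6 × 0.00544) = 8.73 × 10^-5 M
pOH = 4.06, so pH = 14.00 − pOH = 9.94

pH = 9.94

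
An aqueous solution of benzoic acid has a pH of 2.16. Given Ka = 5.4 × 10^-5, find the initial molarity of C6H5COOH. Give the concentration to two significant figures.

C₀ = 8.9 × 10^-1 M

[H+] = 10^(-2.16) = 6.92 × 10^-3 M = x
Ka = x²/(C₀ − x) ⇒ C₀ = x + x²/Ka
C₀ = 6.92 × 10^-3 + (6.92 × 10^-3)²/(5.4 × 10^-5) = 8.94 × 10^-1 M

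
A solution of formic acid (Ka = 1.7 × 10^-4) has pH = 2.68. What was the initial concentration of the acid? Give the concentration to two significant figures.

C₀ = 2.8 × 10^-2 M

[H+] = 10^(-2.68) = 2.09 × 10^-3 M = x
Ka = x²/(C₀ − x) ⇒ C₀ = x + x²/Ka
C₀ = 2.09 × 10^-3 + (2.09 × 10^-3)²/(1.7 × 10^-4) = 2.78 × 10^-2 M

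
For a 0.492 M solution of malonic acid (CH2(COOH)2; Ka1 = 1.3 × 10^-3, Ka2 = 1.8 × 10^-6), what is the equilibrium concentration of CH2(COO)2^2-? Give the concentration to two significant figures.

First ionization gives [H+] ≈ [CH2(COOH)COO-] = 2.46 × 10^-2 M.
Second step: Ka2 = [H+][CH2(COO)2^2-]/[CH2(COOH)COO-] ≈ [CH2(COO)2^2-] (since [H+] ≈ [CH2(COOH)COO-]).
So [CH2(COO)2^2-] ≈ Ka2.

1.8 × 10^-6 M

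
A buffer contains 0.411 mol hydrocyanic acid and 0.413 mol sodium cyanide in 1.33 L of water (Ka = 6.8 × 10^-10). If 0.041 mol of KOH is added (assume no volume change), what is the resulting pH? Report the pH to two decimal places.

pH = 9.26

OH- converts HCN to CN-: HCN → 0.37 mol, CN- → 0.454 mol.
pKa = −log(6.8 × 10^-10) = 9.167
pH = pKa + log(n_CN-/n_HCN) = 9.167 + log(0.454/0.37) = 9.167 + (+0.089)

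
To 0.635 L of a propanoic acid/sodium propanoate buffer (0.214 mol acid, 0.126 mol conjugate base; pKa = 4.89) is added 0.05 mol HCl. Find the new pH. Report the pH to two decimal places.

Added H+ converts CH3CH2COO- to CH3CH2COOH: CH3CH2COOH → 0.264 mol, CH3CH2COO- → 0.076 mol.
Henderson–Hasselbalch with mole ratio 0.076/0.264: pH = 4.89 + (-0.541)

pH = 4.35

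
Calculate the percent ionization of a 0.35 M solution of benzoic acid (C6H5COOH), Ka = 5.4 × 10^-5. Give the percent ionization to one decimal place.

1.2%

C6H5COOH ⇌ C6H5COO- + H+; let x = [H+] at equilibrium.
x ≈ √(Ka·C₀) = √(5.4 × 10^-5 × 0.35) = 4.35 × 10^-3 M
Fraction ionized = 4.35 × 10^-3 / 0.35 = 0.0124 → 1.2%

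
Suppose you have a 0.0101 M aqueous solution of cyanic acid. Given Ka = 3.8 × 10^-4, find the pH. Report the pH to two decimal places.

pH = 2.75

HOCN ⇌ OCN- + H+
From the ICE table, Ka = x²/(0.0101 − x) = 3.8 × 10^-4.
The 5% rule fails; solving x² + Ka·x − Ka·C₀ = 0 exactly:
x = (−Ka + √(Ka² + 4·Ka·C₀))/2 = 1.78 × 10^-3 M
pH = −log(1.78 × 10^-3) = 2.75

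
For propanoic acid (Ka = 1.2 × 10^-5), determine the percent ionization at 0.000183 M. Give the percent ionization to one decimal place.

22.5%

CH3CH2COOH ⇌ CH3CH2COO- + H+; let x = [H+] at equilibrium.
Solve x² + 1.2e-05x − 2.2e-09 = 0 → x = 4.12 × 10^-5 M
% ionization = x/C₀ × 100% = 4.12 × 10^-5/0.000183 × 100% = 22.5%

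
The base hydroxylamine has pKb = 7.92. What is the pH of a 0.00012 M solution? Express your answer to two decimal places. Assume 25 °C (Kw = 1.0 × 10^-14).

pH = 8.08

NH2OH + H2O ⇌ NH3OH+ + OH-
Kb = 10^(−7.92) = 1.20 × 10^-8
Let x = [OH-] at equilibrium. Kb = x²/(0.00012 − x).
Assume x ≪ 0.00012: x ≈ √(1.20 × 10^-8 × 0.00012) = 1.20 × 10^-6 M
pOH = −log(1.20 × 10^-6) = 5.92; pH = 14.00 − 5.92 = 8.08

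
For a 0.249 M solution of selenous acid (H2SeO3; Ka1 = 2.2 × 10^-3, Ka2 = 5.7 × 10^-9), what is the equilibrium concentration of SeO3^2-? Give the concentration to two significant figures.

5.7 × 10^-9 M

First ionization gives [H+] ≈ [HSeO3-] = 2.23 × 10^-2 M.
Second step: Ka2 = [H+][SeO3^2-]/[HSeO3-] ≈ [SeO3^2-] (since [H+] ≈ [HSeO3-]).
So [SeO3^2-] ≈ Ka2.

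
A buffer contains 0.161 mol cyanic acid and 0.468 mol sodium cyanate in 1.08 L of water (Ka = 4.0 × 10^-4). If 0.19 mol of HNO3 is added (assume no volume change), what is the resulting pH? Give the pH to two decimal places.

pH = 3.30

After neutralization: n(HOCN) = 0.351 mol, n(OCN-) = 0.278 mol.
pKa = −log(4.0 × 10^-4) = 3.398
pH = pKa + log([A⁻]/[HA]) = 3.398 + log(0.278/0.351) = 3.398 -0.101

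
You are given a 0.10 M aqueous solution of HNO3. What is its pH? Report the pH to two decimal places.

HNO3 is a strong acid and dissociates completely, so [H+] = 0.10 M.
pH = -log(0.1) = 1.00

pH = 1.00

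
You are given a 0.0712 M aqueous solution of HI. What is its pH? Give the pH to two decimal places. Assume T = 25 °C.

HI is a strong acid and dissociates completely, so [H+] = 0.0712 M.
pH = -log(0.0712) = 1.15

pH = 1.15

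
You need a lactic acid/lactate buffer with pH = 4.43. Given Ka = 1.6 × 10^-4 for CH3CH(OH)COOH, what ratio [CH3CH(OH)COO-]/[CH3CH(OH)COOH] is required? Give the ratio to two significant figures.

ratio = 4.3

pKa = -log(1.6 × 10^-4) = 3.796
pH = pKa + log(r) ⇒ log(r) = 4.43 − 3.796 = +0.634
r = [CH3CH(OH)COO-]/[CH3CH(OH)COOH] = 10^(+0.634) = 4.31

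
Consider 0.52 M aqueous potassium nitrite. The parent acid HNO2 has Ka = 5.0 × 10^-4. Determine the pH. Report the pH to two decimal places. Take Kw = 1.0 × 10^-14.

NO2- is the conjugate base of the weak acid HNO2.
Kb = Kw/Ka = 1.0×10^-14 / 5.0 × 10^-4 = 2.00 × 10^-11
From the ICE table, Kb = [OH-]²/(0.52 − [OH-]) = 2.00 × 10^-11.
Assume [OH-] ≪ 0.52: [OH-] ≈ √(2.00 × 10^-11 × 0.52) = 3.22 × 10^-6 M
([OH-]/C₀ = 0.00062% < 5%, so the approximation holds.)
pOH = 5.49, so pH = 14.00 − pOH = 8.51

pH = 8.51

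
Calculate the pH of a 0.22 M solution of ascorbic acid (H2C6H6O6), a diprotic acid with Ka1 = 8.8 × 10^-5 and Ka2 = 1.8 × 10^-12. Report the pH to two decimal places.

pH = 2.36

Since Ka1 ≫ Ka2, the first ionization dominates [H+].
Ka1 = x²/(0.22 − x) = 8.8 × 10^-5
x ≈ √(8.8 × 10^-5 × 0.22) = 4.40 × 10^-3 M
pH = −log(4.40 × 10^-3) = 2.36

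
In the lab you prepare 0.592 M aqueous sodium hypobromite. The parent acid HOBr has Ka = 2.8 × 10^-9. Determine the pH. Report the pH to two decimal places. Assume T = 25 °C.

pH = 11.16

OBr- is the conjugate base of the weak acid HOBr.
Kb = Kw/Ka = 1.0×10^-14 / 2.8 × 10^-9 = 3.57 × 10^-6
From the ICE table, Kb = [OH-]²/(0.592 − [OH-]) = 3.57 × 10^-6.
Neglecting [OH-] in the denominator: [OH-] = √(3.57 × 10^-6 × 0.592) = 1.45 × 10^-3 M
([OH-]/C₀ = 0.25% < 5%, so the approximation holds.)
pOH = −log(1.45 × 10^-3) = 2.84; pH = 14.00 − 2.84 = 11.16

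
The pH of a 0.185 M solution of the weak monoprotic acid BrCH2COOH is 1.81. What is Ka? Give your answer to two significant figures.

[H+] = 10^(-1.81) = 1.55 × 10^-2 M
At equilibrium [HA] = 0.185 − 1.55 × 10^-2 = 1.69 × 10^-1 M
Ka = [H+][A-]/[HA] = (1.55 × 10^-2)² / 1.69 × 10^-1 = 1.4 × 10^-3

Ka = 1.4 × 10^-3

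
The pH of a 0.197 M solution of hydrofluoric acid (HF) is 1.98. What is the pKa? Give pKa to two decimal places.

[H+] = 10^(-1.98) = 1.05 × 10^-2 M
At equilibrium [HA] = 0.197 − 1.05 × 10^-2 = 1.86 × 10^-1 M
Ka = [H+][A-]/[HA] = (1.05 × 10^-2)² / 1.86 × 10^-1 = 5.93 × 10^-4
pKa = -log(5.93 × 10^-4) = 3.23

pKa = 3.23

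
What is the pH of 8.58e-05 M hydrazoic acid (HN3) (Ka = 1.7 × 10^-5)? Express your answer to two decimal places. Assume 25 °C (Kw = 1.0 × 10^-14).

HN3 ⇌ N3- + H+
From the ICE table, Ka = x²/(8.58e-05 − x) = 1.7 × 10^-5.
The 5% rule fails; solving x² + Ka·x − Ka·C₀ = 0 exactly:
x = (−Ka + √(Ka² + 4·Ka·C₀))/2 = 3.06 × 10^-5 M
pH = −log(3.06 × 10^-5) = 4.51

pH = 4.51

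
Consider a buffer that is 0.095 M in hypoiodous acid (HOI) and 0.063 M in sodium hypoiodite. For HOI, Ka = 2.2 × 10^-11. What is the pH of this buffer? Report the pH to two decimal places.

pH = 10.48

pKa = −log(2.2 × 10^-11) = 10.658
Henderson–Hasselbalch: pH = pKa + log([OI-]/[HOI]) = 10.658 + log(0.063/0.095)
pH = 10.658 + (-0.178) = 10.48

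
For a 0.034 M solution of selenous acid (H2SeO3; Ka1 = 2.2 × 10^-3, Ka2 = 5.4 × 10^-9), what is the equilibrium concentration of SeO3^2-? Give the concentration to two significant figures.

First ionization gives [H+] ≈ [HSeO3-] = 7.62 × 10^-3 M.
Second step: Ka2 = [H+][SeO3^2-]/[HSeO3-] ≈ [SeO3^2-] (since [H+] ≈ [HSeO3-]).
So [SeO3^2-] ≈ Ka2.

5.4 × 10^-9 M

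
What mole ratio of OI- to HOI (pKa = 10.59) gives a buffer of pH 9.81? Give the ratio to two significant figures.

ratio = 0.17

pH = pKa + log(r) ⇒ log(r) = 9.81 − 10.59 = -0.78
r = [OI-]/[HOI] = 10^(-0.78) = 0.166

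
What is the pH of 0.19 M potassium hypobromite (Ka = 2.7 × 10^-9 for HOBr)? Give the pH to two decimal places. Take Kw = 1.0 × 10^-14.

OBr- is the conjugate base of the weak acid HOBr.
Kb = Kw/Ka = 1.0×10^-14 / 2.7 × 10^-9 = 3.70 × 10^-6
Kb = [OH-]²/(0.19 − [OH-]) = 3.70 × 10^-6
Neglecting [OH-] in the denominator: [OH-] = √(3.70 × 10^-6 × 0.19) = 8.38 × 10^-4 M
Check: 0.44% ionized — well under 5%, approximation valid.
pOH = 3.08, so pH = 14.00 − pOH = 10.92

pH = 10.92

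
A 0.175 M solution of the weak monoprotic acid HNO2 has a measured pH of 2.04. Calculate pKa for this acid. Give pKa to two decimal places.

pKa = 3.30

[H+] = 10^(-2.04) = 9.12 × 10^-3 M
At equilibrium [HA] = 0.175 − 9.12 × 10^-3 = 1.66 × 10^-1 M
Ka = [H+][A-]/[HA] = (9.12 × 10^-3)² / 1.66 × 10^-1 = 5.01 × 10^-4
pKa = -log(5.01 × 10^-4) = 3.30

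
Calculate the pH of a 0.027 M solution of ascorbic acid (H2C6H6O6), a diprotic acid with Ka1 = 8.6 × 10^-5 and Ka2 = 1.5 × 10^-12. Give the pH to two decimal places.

Ka1 ≫ Ka2, so treat the first dissociation as the only significant source of H+.
Ka1 = x²/(0.027 − x) = 8.6 × 10^-5
Solving the quadratic: x = (−Ka1 + √(Ka1² + 4·Ka1·C₀))/2 = 1.48 × 10^-3 M
pH = −log(1.48 × 10^-3) = 2.83

pH = 2.83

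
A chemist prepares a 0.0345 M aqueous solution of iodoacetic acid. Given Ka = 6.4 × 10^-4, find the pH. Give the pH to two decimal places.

pH = 2.36

ICH2COOH ⇌ ICH2COO- + H+
Ka = x²/(0.0345 − x) = 6.4 × 10^-4
Here C₀/Ka ≈ 53.9, so the small-x approximation fails. Use the quadratic:
x = [−0.00064 + √(0.00064² + 8.83e-05)]/2 = 4.39 × 10^-3 M
pH = −log[H+] = −log(4.39 × 10^-3) = 2.36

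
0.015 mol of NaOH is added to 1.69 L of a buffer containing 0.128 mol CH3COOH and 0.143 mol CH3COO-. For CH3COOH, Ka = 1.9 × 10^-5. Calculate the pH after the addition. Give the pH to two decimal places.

OH- converts CH3COOH to CH3COO-: CH3COOH → 0.113 mol, CH3COO- → 0.158 mol.
pKa = −log(1.9 × 10^-5) = 4.721
pH = pKa + log([A⁻]/[HA]) = 4.721 + log(0.158/0.113) = 4.721 +0.146

pH = 4.87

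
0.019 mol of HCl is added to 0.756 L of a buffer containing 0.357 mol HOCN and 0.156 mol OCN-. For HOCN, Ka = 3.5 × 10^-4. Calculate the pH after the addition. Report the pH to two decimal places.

pH = 3.02

Added H+ converts OCN- to HOCN: HOCN → 0.376 mol, OCN- → 0.137 mol.
pKa = −log(3.5 × 10^-4) = 3.456
Henderson–Hasselbalch with mole ratio 0.137/0.376: pH = 3.456 + (-0.438)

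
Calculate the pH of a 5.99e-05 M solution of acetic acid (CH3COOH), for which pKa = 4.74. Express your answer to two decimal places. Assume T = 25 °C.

pH = 4.60

CH3COOH ⇌ CH3COO- + H+
Ka = 10^(−4.74) = 1.82 × 10^-5
Ka = [H+]²/(5.99e-05 − [H+]) = 1.82 × 10^-5
Here C₀/Ka ≈ 3.29, so the small-[H+] approximation fails. Use the quadratic:
[H+] = (−Ka + √(Ka² + 4·Ka·C₀))/2 = 2.51 × 10^-5 M
pH = −log(2.51 × 10^-5) = 4.60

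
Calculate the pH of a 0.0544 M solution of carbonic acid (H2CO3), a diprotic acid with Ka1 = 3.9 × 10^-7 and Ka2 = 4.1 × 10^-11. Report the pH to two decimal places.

pH = 3.84

Since Ka1 ≫ Ka2, the first ionization dominates [H+].
Ka1 = x²/(0.0544 − x) = 3.9 × 10^-7
x ≈ √(3.9 × 10^-7 × 0.0544) = 1.46 × 10^-4 M
pH = −log(1.46 × 10^-4) = 3.84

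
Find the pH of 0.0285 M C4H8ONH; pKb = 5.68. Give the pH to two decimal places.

pH = 10.39

C4H8ONH + H2O ⇌ C4H8ONH2+ + OH-
Kb = 10^(−5.68) = 2.09 × 10^-6
Kb = [OH-]²/(0.0285 − [OH-]) = 2.09 × 10^-6
Assume [OH-] ≪ 0.0285: [OH-] ≈ √(2.09 × 10^-6 × 0.0285) = 2.44 × 10^-4 M
Check: 0.86% ionized — well under 5%, approximation valid.
pOH = 3.61, so pH = 14.00 − pOH = 10.39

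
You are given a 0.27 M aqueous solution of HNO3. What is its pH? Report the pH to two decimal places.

HNO3 is a strong acid and dissociates completely, so [H+] = 0.27 M.
pH = -log(0.27) = 0.57

pH = 0.57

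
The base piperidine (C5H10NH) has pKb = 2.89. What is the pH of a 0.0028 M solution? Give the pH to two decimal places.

C5H10NH + H2O ⇌ C5H10NH2+ + OH-
Kb = 10^(−2.89) = 1.29 × 10^-3
Kb = x²/(0.0028 − x) = 1.29 × 10^-3
x is not negligible relative to C₀; solve x² + 0.00129·x − 3.61e-06 = 0.
x = (−Kb + √(Kb² + 4·Kb·C₀))/2 = 1.36 × 10^-3 M
pOH = 2.87, so pH = 14.00 − pOH = 11.13

pH = 11.13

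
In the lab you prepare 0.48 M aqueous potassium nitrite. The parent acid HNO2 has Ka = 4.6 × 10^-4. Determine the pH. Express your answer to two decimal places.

NO2- is the conjugate base of the weak acid HNO2.
Kb = Kw/Ka = 1.0×10^-14 / 4.6 × 10^-4 = 2.17 × 10^-11
From the ICE table, Kb = [OH-]²/(0.48 − [OH-]) = 2.17 × 10^-11.
Since Kb ≪ C₀, [OH-] ≈ √(Kb·C₀) = 3.23 × 10^-6 M.
Check: 0.00067% ionized — well under 5%, approximation valid.
pOH = −log(3.23 × 10^-6) = 5.49; pH = 14.00 − 5.49 = 8.51

pH = 8.51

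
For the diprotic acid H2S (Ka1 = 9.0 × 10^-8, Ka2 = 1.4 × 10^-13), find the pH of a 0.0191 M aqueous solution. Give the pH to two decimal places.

Ka1 ≫ Ka2, so treat the first dissociation as the only significant source of H+.
Ka1 = x²/(0.0191 − x) = 9.0 × 10^-8
x ≈ √(9.0 × 10^-8 × 0.0191) = 4.15 × 10^-5 M
pH = −log(4.15 × 10^-5) = 4.38

pH = 4.38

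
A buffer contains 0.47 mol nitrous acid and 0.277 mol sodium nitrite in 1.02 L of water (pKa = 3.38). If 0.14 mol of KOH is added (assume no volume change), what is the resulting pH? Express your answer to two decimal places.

pH = 3.48

OH- converts HNO2 to NO2-: HNO2 → 0.33 mol, NO2- → 0.417 mol.
pH = pKa + log(n_NO2-/n_HNO2) = 3.38 + log(0.417/0.33) = 3.38 + (+0.102)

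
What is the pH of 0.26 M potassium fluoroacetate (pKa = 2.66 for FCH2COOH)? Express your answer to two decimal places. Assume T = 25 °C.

FCH2COO- is the conjugate base of the weak acid FCH2COOH.
Ka = 10^(−2.66) = 2.19 × 10^-3
Kb = Kw/Ka = 1.0×10^-14 / 2.19 × 10^-3 = 4.57 × 10^-12
Kb = x²/(0.26 − x) = 4.57 × 10^-12
Neglecting x in the denominator: x = √(4.57 × 10^-12 × 0.26) = 1.09 × 10^-6 M
(x/C₀ = 0.00042% < 5%, so the approximation holds.)
pOH = −log(1.09 × 10^-6) = 5.96; pH = 14.00 − 5.96 = 8.04

pH = 8.04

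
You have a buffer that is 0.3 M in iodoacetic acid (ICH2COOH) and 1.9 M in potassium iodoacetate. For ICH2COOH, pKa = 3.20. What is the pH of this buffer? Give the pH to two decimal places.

pH = 4.00

Using pH = pKa + log([base]/[acid]) with [base]/[acid] = 1.9/0.3:
pH = 3.20 + (+0.802) = 4.00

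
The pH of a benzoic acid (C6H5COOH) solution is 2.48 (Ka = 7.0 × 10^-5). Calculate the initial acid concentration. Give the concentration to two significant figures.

[H+] = 10^(-2.48) = 3.31 × 10^-3 M = x
Ka = x²/(C₀ − x) ⇒ C₀ = x + x²/Ka
C₀ = 3.31 × 10^-3 + (3.31 × 10^-3)²/(7.0 × 10^-5) = 1.60 × 10^-1 M

C₀ = 1.6 × 10^-1 M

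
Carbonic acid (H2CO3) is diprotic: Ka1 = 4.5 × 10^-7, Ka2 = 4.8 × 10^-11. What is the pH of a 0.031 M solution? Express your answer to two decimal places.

Ka1 ≫ Ka2, so treat the first dissociation as the only significant source of H+.
Ka1 = x²/(0.031 − x) = 4.5 × 10^-7
x ≈ √(4.5 × 10^-7 × 0.031) = 1.18 × 10^-4 M
pH = −log(1.18 × 10^-4) = 3.93

pH = 3.93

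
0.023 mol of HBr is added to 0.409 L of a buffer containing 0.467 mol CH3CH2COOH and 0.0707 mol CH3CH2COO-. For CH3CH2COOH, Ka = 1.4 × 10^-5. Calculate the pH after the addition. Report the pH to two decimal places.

pH = 3.84

Added H+ converts CH3CH2COO- to CH3CH2COOH: CH3CH2COOH → 0.49 mol, CH3CH2COO- → 0.0477 mol.
pKa = −log(1.4 × 10^-5) = 4.854
Henderson–Hasselbalch with mole ratio 0.0477/0.49: pH = 4.854 + (-1.012)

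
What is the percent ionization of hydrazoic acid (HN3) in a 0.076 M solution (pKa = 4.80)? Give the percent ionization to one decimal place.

HN3 ⇌ N3- + H+; let x = [H+] at equilibrium.
Ka = 10^(−4.80) = 1.58 × 10^-5
x ≈ √(Ka·C₀) = √(1.58 × 10^-5 × 0.076) = 1.10 × 10^-3 M
Fraction ionized = 1.10 × 10^-3 / 0.076 = 0.0145 → 1.4%

1.4%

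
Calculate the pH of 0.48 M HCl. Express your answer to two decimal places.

HCl is a strong acid and dissociates completely, so [H+] = 0.48 M.
pH = -log(0.48) = 0.32

pH = 0.32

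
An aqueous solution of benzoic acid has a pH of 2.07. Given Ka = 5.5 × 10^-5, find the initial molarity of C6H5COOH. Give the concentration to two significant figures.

[H+] = 10^(-2.07) = 8.51 × 10^-3 M = x
Ka = x²/(C₀ − x) ⇒ C₀ = x + x²/Ka
C₀ = 8.51 × 10^-3 + (8.51 × 10^-3)²/(5.5 × 10^-5) = 1.33 M

C₀ = 1.3 M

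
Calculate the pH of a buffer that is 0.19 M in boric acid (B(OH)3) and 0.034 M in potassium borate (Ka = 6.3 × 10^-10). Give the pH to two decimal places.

pH = 8.45

pKa = −log(6.3 × 10^-10) = 9.201
pH = pKa + log([A⁻]/[HA]) = 9.201 + log(0.034/0.19)
pH = 9.201 + (-0.747) = 8.45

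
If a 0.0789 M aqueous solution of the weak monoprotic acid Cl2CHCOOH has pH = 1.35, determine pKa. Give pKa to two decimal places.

pKa = 1.23

[H+] = 10^(-1.35) = 4.47 × 10^-2 M
At equilibrium [HA] = 0.0789 − 4.47 × 10^-2 = 3.42 × 10^-2 M
Ka = [H+][A-]/[HA] = (4.47 × 10^-2)² / 3.42 × 10^-2 = 5.84 × 10^-2
pKa = -log(5.84 × 10^-2) = 1.23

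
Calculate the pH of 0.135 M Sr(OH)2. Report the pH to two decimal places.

Sr(OH)2 is a strong base (each formula unit releases 2 OH-); [OH-] = 0.27 M.
pOH = -log(0.27) = 0.57
pH = 14.00 - 0.57 = 13.43

pH = 13.43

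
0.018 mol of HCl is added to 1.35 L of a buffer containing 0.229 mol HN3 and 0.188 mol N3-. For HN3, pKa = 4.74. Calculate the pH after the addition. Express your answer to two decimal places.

pH = 4.58

After neutralization: n(HN3) = 0.247 mol, n(N3-) = 0.17 mol.
Henderson–Hasselbalch with mole ratio 0.17/0.247: pH = 4.74 + (-0.162)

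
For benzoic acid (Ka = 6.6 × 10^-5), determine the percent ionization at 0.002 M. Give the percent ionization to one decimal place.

C6H5COOH ⇌ C6H5COO- + H+; let x = [H+] at equilibrium.
Solve x² + 6.6e-05x − 1.32e-07 = 0 → x = 3.32 × 10^-4 M
Fraction ionized = 3.32 × 10^-4 / 0.002 = 0.1660 → 16.6%

16.6%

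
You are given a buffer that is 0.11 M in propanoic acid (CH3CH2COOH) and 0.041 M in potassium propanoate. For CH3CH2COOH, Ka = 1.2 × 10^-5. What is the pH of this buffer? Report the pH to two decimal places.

pKa = −log(1.2 × 10^-5) = 4.921
Henderson–Hasselbalch: pH = pKa + log([CH3CH2COO-]/[CH3CH2COOH]) = 4.921 + log(0.041/0.11)
pH = 4.921 + (-0.429) = 4.49

pH = 4.49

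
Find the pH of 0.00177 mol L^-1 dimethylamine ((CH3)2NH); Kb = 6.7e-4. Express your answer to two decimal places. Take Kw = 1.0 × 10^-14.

pH = 10.91

(CH3)2NH + H2O ⇌ (CH3)2NH2+ + OH-
Kb = x²/(0.00177 − x) = 6.7 × 10^-4
The 5% rule fails; solving x² + Kb·x − Kb·C₀ = 0 exactly:
x = (−Kb + √(Kb² + 4·Kb·C₀))/2 = 8.04 × 10^-4 M
pOH = −log(8.04 × 10^-4) = 3.09; pH = 14.00 − 3.09 = 10.91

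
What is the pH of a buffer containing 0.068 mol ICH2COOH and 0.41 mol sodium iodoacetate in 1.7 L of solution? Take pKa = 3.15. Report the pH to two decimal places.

pH = pKa + log([A⁻]/[HA]) = 3.15 + log(0.41/0.068)
pH = 3.15 + (+0.780) = 3.93

pH = 3.93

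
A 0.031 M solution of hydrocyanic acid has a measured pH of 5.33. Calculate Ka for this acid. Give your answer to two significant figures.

[H+] = 10^(-5.33) = 4.68 × 10^-6 M
At equilibrium [HA] = 0.031 − 4.68 × 10^-6 = 3.10 × 10^-2 M
Ka = [H+][A-]/[HA] = (4.68 × 10^-6)² / 3.10 × 10^-2 = 7.1 × 10^-10

Ka = 7.1 × 10^-10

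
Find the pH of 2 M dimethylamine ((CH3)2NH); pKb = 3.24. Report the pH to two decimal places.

(CH3)2NH + H2O ⇌ (CH3)2NH2+ + OH-
Kb = 10^(−3.24) = 5.75 × 10^-4
Let x = [OH-] at equilibrium. Kb = x²/(2 − x).
Since Kb ≪ C₀, x ≈ √(Kb·C₀) = 3.39 × 10^-2 M.
Check: 1.7% ionized — well under 5%, approximation valid.
pOH = 1.47, so pH = 14.00 − pOH = 12.53

pH = 12.53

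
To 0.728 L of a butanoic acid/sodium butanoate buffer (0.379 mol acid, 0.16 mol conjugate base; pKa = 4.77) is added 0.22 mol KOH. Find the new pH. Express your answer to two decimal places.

pH = 5.15

After neutralization: n(CH3(CH2)2COOH) = 0.159 mol, n(CH3(CH2)2COO-) = 0.38 mol.
Henderson–Hasselbalch with mole ratio 0.38/0.159: pH = 4.77 + (+0.378)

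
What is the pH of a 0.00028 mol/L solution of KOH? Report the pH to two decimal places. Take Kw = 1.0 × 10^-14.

pH = 10.45

KOH is a strong base; [OH-] = 0.00028 M.
pOH = -log(0.00028) = 3.55
pH = 14.00 - 3.55 = 10.45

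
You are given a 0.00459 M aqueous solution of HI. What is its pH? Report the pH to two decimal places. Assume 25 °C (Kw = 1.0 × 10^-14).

HI is a strong acid and dissociates completely, so [H+] = 0.00459 M.
pH = -log(0.00459) = 2.34

pH = 2.34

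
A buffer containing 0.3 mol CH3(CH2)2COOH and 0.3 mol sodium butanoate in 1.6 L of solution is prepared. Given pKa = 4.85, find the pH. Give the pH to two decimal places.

Henderson–Hasselbalch: pH = pKa + log([CH3(CH2)2COO-]/[CH3(CH2)2COOH]) = 4.85 + log(0.3/0.3)
pH = 4.85 + (+0.000) = 4.85

pH = 4.85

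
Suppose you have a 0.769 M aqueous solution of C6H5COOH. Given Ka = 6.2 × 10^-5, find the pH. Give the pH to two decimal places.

C6H5COOH ⇌ C6H5COO- + H+
From the ICE table, Ka = [H+]²/(0.769 − [H+]) = 6.2 × 10^-5.
Neglecting [H+] in the denominator: [H+] = √(6.2 × 10^-5 × 0.769) = 6.90 × 10^-3 M
([H+]/C₀ = 0.9% < 5%, so the approximation holds.)
pH = −log(6.90 × 10^-3) = 2.16

pH = 2.16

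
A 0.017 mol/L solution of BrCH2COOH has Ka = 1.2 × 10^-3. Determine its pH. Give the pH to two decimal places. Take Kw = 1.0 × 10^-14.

pH = 2.40

BrCH2COOH ⇌ BrCH2COO- + H+
Ka = x²/(0.017 − x) = 1.2 × 10^-3
Here C₀/Ka ≈ 14.2, so the small-x approximation fails. Use the quadratic:
x = (−Ka + √(Ka² + 4·Ka·C₀))/2 = 3.96 × 10^-3 M
pH = −log(3.96 × 10^-3) = 2.40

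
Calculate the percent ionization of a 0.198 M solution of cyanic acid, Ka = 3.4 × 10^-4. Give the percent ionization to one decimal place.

4.1%

HOCN ⇌ OCN- + H+; let x = [H+] at equilibrium.
x ≈ √(Ka·C₀) = √(3.4 × 10^-4 × 0.198) = 8.20 × 10^-3 M
Fraction ionized = 8.20 × 10^-3 / 0.198 = 0.0414 → 4.1%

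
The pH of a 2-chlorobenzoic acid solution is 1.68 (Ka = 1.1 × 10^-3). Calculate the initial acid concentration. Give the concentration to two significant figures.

C₀ = 4.2 × 10^-1 M

[H+] = 10^(-1.68) = 2.09 × 10^-2 M = x
Ka = x²/(C₀ − x) ⇒ C₀ = x + x²/Ka
C₀ = 2.09 × 10^-2 + (2.09 × 10^-2)²/(1.1 × 10^-3) = 4.18 × 10^-1 M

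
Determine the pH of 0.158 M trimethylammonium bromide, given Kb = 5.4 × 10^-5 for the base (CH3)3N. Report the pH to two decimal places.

(CH3)3NH+ is the conjugate acid of the weak base (CH3)3N.
Ka = Kw/Kb = 1.0×10^-14 / 5.4 × 10^-5 = 1.85 × 10^-10
From the ICE table, Ka = x²/(0.158 − x) = 1.85 × 10^-10.
Neglecting x in the denominator: x = √(1.85 × 10^-10 × 0.158) = 5.41 × 10^-6 M
pH = −log(5.41 × 10^-6) = 5.27

pH = 5.27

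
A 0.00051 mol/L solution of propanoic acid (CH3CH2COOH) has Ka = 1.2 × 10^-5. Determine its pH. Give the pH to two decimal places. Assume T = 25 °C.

pH = 4.14

CH3CH2COOH ⇌ CH3CH2COO- + H+
Ka = [H+]²/(0.00051 − [H+]) = 1.2 × 10^-5
Here C₀/Ka ≈ 42.5, so the small-[H+] approximation fails. Use the quadratic:
[H+] = (−Ka + √(Ka² + 4·Ka·C₀))/2 = 7.25 × 10^-5 M
pH = −log(7.25 × 10^-5) = 4.14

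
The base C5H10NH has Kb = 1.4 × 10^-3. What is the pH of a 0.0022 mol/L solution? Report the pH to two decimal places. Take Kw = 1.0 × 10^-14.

C5H10NH + H2O ⇌ C5H10NH2+ + OH-
From the ICE table, Kb = [OH-]²/(0.0022 − [OH-]) = 1.4 × 10^-3.
Here C₀/Kb ≈ 1.57, so the small-[OH-] approximation fails. Use the quadratic:
[OH-] = (−Kb + √(Kb² + 4·Kb·C₀))/2 = 1.19 × 10^-3 M
pOH = 2.92, so pH = 14.00 − pOH = 11.08

pH = 11.08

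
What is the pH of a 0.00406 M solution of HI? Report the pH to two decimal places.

pH = 2.39

HI is a strong acid and dissociates completely, so [H+] = 0.00406 M.
pH = -log(0.00406) = 2.39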